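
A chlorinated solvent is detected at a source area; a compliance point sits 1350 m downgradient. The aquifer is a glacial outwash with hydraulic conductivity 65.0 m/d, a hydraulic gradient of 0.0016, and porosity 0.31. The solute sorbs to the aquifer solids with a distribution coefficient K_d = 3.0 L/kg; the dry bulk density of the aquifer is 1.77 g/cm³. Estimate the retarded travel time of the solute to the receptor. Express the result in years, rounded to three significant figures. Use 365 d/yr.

200 years

Darcy flux q = K·i = 65.0 × 0.0016 = 0.1040 m/d
Average linear velocity = 0.1040 / 0.31 = 0.3355 m/d
Retardation R = 1 + ρ_b·K_d/n = 1 + 1.77×3.0/0.31 = 18.13
Contaminant velocity v_c = v/R = 0.3355/18.13 = 0.01851 m/d
t = L/v_c = 1350/0.01851 = 72950 d
   = 72950/365 = 200 yr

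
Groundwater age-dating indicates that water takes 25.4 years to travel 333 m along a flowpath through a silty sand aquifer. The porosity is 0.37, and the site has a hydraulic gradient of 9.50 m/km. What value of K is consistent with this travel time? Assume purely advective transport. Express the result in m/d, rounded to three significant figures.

t = 25.4 years = 9271 d
v = L / t = 333 / 9271 = 0.03592 m/d
K = v · n / i = 0.03592 × 0.37 / 0.0095 = 1.40 m/d

1.40 m/d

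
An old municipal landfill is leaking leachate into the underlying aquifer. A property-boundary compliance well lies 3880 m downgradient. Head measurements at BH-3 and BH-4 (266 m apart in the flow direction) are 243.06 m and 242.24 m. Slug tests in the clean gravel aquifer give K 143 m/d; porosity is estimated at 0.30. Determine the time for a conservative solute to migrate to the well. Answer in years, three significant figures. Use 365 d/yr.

7.23 years

Hydraulic gradient i = (243.06 − 242.24) / 266 = 0.82 / 266 = 0.003083
Darcy flux q = K·i = 143 × 0.003083 = 0.4408 m/d
v = Ki/n = 143·0.003083/0.30 = 1.469 m/d
t = L / v = 3880 / 1.469 = 2640 d
   = 2640 / 365 = 7.23 yr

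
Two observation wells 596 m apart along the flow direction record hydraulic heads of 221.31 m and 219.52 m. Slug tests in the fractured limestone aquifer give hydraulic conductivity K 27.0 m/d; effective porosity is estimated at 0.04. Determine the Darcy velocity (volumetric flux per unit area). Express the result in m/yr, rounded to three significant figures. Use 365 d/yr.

29.6 m/yr

Hydraulic gradient i = (221.31 − 219.52) / 596 = 1.79 / 596 = 0.003003
q = Ki = 27.0 × 0.003003 = 0.08109 m/d
   = 0.08109 × 365 = 29.6 m/yr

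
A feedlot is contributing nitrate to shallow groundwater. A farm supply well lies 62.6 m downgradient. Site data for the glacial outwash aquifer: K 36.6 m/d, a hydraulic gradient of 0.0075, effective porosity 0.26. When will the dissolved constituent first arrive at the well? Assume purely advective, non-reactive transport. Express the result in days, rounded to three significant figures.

Specific discharge q = 36.6 × 0.0075 = 0.2745 m/d
Seepage velocity v = q / n = 0.2745 / 0.26 = 1.056 m/d
t = L / v = 62.6 / 1.056 = 59.29 d

59.3 days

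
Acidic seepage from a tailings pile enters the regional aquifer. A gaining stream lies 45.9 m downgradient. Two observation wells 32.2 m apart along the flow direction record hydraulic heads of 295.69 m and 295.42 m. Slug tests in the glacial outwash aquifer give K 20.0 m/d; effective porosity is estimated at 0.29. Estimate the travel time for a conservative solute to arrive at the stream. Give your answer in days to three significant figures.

79.4 days

Hydraulic gradient i = (295.69 − 295.42) / 32.2 = 0.27 / 32.2 = 0.008385
q = Ki = 20.0 × 0.008385 = 0.1677 m/d
v_s = q/n_e = 0.1677/0.29 = 0.5783 m/d
t = L / v = 45.9 / 0.5783 = 79.37 d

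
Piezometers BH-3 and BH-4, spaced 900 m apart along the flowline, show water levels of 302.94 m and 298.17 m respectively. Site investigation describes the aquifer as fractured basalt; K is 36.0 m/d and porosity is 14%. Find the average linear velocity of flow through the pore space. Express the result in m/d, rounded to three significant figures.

Hydraulic gradient i = (302.94 − 298.17) / 900 = 4.77 / 900 = 0.005300
Specific discharge q = 36.0 × 0.005300 = 0.1908 m/d
Seepage velocity v = q / n = 0.1908 / 0.14 = 1.363 m/d

1.36 m/d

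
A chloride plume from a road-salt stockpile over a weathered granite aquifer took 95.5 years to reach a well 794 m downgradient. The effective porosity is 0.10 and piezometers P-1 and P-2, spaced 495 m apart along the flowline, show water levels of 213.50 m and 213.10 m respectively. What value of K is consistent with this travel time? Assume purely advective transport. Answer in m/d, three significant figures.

Hydraulic gradient i = (213.50 − 213.10) / 495 = 0.40 / 495 = 8.081e-4
t = 95.5 years = 34860 d
v = L / t = 794 / 34860 = 0.02278 m/d
K = v · n / i = 0.02278 × 0.10 / 8.081e-4 = 2.82 m/d

2.82 m/d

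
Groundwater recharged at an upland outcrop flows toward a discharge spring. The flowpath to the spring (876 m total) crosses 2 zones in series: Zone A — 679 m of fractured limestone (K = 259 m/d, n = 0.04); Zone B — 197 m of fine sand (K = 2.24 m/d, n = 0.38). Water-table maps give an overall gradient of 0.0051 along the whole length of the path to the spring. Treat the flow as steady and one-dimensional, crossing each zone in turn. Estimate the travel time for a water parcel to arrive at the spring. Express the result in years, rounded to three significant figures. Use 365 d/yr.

5.67 years

For zones in series the flux q is common to all zones; the equivalent conductivity is the harmonic (thickness-weighted) mean, K_eq = L_total / Σ(L_j/K_j).
Σ(L/K) = 679/259 + 197/2.24 = 2.622 + 87.95 = 90.57 d
K_eq = L_total / Σ(L/K) = 876 / 90.57 = 9.672 m/d
q = K_eq · i = 9.672 × 0.0051 = 0.04933 m/d (same in every zone)
Zone A: v = q/n = 0.04933/0.04 = 1.233 m/d → t_A = 679/1.233 = 550.6 d
Zone B: v = q/n = 0.04933/0.38 = 0.1298 m/d → t_B = 197/0.1298 = 1518 d
Total t = 550.6 + 1518 = 2068 d
   = 2068 / 365 = 5.67 yr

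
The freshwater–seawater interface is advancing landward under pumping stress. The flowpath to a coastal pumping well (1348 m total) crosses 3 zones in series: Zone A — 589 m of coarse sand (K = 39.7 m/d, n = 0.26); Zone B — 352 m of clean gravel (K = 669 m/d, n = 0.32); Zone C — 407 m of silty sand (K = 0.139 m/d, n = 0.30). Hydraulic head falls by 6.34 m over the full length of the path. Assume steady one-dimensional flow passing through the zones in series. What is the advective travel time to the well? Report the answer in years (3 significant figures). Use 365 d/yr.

Steady 1-D flow in series ⇒ the Darcy flux q is identical in every zone and the zone head losses add (resistances L/K in series).
Σ(L/K) = 589/39.7 + 352/669 + 407/0.139 = 14.84 + 0.5262 + 2928 = 2943 d
q = ΔH / Σ(L/K) = 6.34 / 2943 = 0.002154 m/d (same in every zone)
Zone A: v = q/n = 0.002154/0.26 = 0.008284 m/d → t_A = 589/0.008284 = 71100 d
Zone B: v = q/n = 0.002154/0.32 = 0.006731 m/d → t_B = 352/0.006731 = 52290 d
Zone C: v = q/n = 0.002154/0.30 = 0.007180 m/d → t_C = 407/0.007180 = 56690 d
Total t = 71100 + 52290 + 56690 = 180100 d
   = 180100 / 365 = 493 yr

493 years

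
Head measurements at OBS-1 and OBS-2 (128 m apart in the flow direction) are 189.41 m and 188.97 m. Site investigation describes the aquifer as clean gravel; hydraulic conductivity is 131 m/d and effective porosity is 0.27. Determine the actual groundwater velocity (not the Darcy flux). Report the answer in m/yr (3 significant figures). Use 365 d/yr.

Hydraulic gradient i = (189.41 − 188.97) / 128 = 0.44 / 128 = 0.003438
Specific discharge q = 131 × 0.003438 = 0.4503 m/d
v_s = q/n_e = 0.4503/0.27 = 1.668 m/d
   = 1.668 × 365 = 609 m/yr

609 m/yr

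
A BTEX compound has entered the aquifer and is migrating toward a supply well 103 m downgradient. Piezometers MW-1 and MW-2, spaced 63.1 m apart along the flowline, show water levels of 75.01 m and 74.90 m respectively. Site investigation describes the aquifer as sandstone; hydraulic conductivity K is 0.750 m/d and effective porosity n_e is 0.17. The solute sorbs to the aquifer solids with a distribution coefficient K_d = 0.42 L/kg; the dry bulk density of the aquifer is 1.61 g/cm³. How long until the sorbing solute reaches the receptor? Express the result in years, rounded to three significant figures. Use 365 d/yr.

Hydraulic gradient i = (75.01 − 74.90) / 63.1 = 0.11 / 63.1 = 0.001743
q = Ki = 0.750 × 0.001743 = 0.001307 m/d
v = Ki/n = 0.750·0.001743/0.17 = 0.007691 m/d
Retardation R = 1 + ρ_b·K_d/n = 1 + 1.61×0.42/0.17 = 4.978
Contaminant velocity v_c = v/R = 0.007691/4.978 = 0.001545 m/d
t = L/v_c = 103/0.001545 = 66660 d
   = 66660/365 = 183 yr

183 years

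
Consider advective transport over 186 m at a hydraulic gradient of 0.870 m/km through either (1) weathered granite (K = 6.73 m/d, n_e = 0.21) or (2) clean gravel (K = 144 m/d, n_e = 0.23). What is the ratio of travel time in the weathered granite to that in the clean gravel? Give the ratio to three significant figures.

19.5

Unit 1 (weathered granite): v = 6.73×8.7e-4/0.21 = 0.02788 m/d, t = 186/0.02788 = 6671 d
Unit 2 (clean gravel): v = 144×8.7e-4/0.23 = 0.5447 m/d, t = 186/0.5447 = 341.5 d
t(weathered granite) / t(clean gravel) = 6671/341.5 = 19.5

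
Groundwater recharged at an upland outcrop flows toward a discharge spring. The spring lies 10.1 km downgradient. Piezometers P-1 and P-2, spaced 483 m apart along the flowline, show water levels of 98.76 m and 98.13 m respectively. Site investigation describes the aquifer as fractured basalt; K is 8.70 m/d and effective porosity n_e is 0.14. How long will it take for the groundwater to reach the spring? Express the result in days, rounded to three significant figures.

Hydraulic gradient i = (98.76 − 98.13) / 483 = 0.63 / 483 = 0.001304
Specific discharge q = 8.70 × 0.001304 = 0.01135 m/d
v_s = q/n_e = 0.01135/0.14 = 0.08106 m/d
L = 10.1 km = 10100 m
t = L / v = 10100 / 0.08106 = 124600 d

125000 days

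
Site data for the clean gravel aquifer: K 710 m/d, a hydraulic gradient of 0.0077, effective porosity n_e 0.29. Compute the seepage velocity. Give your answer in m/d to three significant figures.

q = Ki = 710 × 0.0077 = 5.467 m/d
v = Ki/n = 710·0.0077/0.29 = 18.85 m/d

18.9 m/d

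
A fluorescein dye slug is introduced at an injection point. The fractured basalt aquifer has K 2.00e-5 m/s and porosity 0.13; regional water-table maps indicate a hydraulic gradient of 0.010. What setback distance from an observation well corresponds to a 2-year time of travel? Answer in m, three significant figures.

K = 2.00e-5 m/s × 86400 s/d = 1.728 m/d
q = Ki = 1.728 × 0.010 = 0.01728 m/d
Average linear velocity = 0.01728 / 0.13 = 0.1329 m/d
T = 2 yr × 365 = 730 d
L = v × T = 0.1329 × 730 = 97.03 m

97.0 m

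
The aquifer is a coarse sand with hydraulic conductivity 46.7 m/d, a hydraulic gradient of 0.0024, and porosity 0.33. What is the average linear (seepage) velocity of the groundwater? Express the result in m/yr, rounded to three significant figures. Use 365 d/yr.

Darcy flux q = K·i = 46.7 × 0.0024 = 0.1121 m/d
Seepage velocity v = q / n = 0.1121 / 0.33 = 0.3396 m/d
   = 0.3396 × 365 = 124 m/yr

124 m/yr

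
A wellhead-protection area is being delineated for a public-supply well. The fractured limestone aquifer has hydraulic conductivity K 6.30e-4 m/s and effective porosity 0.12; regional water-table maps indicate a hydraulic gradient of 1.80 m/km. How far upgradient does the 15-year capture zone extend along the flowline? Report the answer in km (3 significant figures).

K = 6.30e-4 m/s × 86400 s/d = 54.43 m/d
Darcy flux q = K·i = 54.43 × 0.0018 = 0.09798 m/d
v_s = q/n_e = 0.09798/0.12 = 0.8165 m/d
T = 15 yr × 365 = 5475 d
L = v × T = 0.8165 × 5475 = 4470 m
   = 4.47 km

4.47 km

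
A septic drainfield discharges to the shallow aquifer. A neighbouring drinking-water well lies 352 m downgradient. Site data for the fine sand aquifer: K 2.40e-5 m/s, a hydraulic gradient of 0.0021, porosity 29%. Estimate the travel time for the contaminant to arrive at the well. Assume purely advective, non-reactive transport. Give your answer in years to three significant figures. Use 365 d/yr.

K = 2.40e-5 m/s × 86400 s/d = 2.074 m/d
Specific discharge q = 2.074 × 0.0021 = 0.004355 m/d
Average linear velocity = 0.004355 / 0.29 = 0.01502 m/d
t = L / v = 352 / 0.01502 = 23440 d
   = 23440 / 365 = 64.2 yr

64.2 years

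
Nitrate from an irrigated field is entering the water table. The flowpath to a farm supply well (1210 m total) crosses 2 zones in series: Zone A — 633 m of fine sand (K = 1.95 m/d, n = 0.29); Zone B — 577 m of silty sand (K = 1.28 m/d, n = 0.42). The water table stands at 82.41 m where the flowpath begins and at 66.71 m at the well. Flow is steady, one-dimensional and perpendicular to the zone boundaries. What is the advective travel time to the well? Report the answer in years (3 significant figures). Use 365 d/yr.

Total head drop ΔH = 82.41 − 66.71 = 15.70 m
Steady 1-D flow in series ⇒ the Darcy flux q is identical in every zone and the zone head losses add (resistances L/K in series).
Σ(L/K) = 633/1.95 + 577/1.28 = 324.6 + 450.8 = 775.4 d
q = ΔH / Σ(L/K) = 15.70 / 775.4 = 0.02025 m/d (same in every zone)
Zone A: v = q/n = 0.02025/0.29 = 0.06982 m/d → t_A = 633/0.06982 = 9066 d
Zone B: v = q/n = 0.02025/0.42 = 0.04821 m/d → t_B = 577/0.04821 = 11970 d
Total t = 9066 + 11970 = 21030 d
   = 21030 / 365 = 57.6 yr

57.6 years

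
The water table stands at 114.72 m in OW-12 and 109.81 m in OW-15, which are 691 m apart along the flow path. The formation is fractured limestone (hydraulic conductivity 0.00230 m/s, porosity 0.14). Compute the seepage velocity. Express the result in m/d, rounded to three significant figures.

10.1 m/d

Hydraulic gradient i = (114.72 − 109.81) / 691 = 4.91 / 691 = 0.007106
K = 0.00230 m/s × 86400 s/d = 198.7 m/d
Specific discharge q = 198.7 × 0.007106 = 1.412 m/d
v_s = q/n_e = 1.412/0.14 = 10.09 m/d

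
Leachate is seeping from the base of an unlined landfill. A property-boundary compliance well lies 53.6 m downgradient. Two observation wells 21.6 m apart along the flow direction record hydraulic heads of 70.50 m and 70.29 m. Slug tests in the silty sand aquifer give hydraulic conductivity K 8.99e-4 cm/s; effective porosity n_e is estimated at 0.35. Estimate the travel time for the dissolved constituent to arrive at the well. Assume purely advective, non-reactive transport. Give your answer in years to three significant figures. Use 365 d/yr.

6.81 years

Hydraulic gradient i = (70.50 − 70.29) / 21.6 = 0.21 / 21.6 = 0.009722
K = 8.99e-4 cm/s × 864 = 0.7767 m/d
Specific discharge q = 0.7767 × 0.009722 = 0.007552 m/d
Seepage velocity v = q / n = 0.007552 / 0.35 = 0.02158 m/d
t = L / v = 53.6 / 0.02158 = 2484 d
   = 2484 / 365 = 6.81 yr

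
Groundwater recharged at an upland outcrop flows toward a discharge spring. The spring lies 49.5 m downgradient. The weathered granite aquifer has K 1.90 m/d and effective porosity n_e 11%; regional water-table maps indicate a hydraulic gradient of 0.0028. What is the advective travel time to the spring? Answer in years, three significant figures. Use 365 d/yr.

2.80 years

Specific discharge q = 1.90 × 0.0028 = 0.005320 m/d
Seepage velocity v = q / n = 0.005320 / 0.11 = 0.04836 m/d
t = L / v = 49.5 / 0.04836 = 1023 d
   = 1023 / 365 = 2.80 yr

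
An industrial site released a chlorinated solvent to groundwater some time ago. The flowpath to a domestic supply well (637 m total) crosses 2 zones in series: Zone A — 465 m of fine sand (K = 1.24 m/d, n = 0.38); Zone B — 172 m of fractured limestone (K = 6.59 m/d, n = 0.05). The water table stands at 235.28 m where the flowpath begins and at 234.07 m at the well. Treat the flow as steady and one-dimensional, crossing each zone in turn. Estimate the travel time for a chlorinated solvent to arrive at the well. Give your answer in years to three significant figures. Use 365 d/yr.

168 years

Total head drop ΔH = 235.28 − 234.07 = 1.21 m
Continuity: the same q passes through each zone, so ΔH = q·Σ(L_j/K_j) — the zones act as resistances in series.
Σ(L/K) = 465/1.24 + 172/6.59 = 375.0 + 26.10 = 401.1 d
q = ΔH / Σ(L/K) = 1.21 / 401.1 = 0.003017 m/d (same in every zone)
Zone A: v = q/n = 0.003017/0.38 = 0.007939 m/d → t_A = 465/0.007939 = 58570 d
Zone B: v = q/n = 0.003017/0.05 = 0.06033 m/d → t_B = 172/0.06033 = 2851 d
Total t = 58570 + 2851 = 61420 d
   = 61420 / 365 = 168 yr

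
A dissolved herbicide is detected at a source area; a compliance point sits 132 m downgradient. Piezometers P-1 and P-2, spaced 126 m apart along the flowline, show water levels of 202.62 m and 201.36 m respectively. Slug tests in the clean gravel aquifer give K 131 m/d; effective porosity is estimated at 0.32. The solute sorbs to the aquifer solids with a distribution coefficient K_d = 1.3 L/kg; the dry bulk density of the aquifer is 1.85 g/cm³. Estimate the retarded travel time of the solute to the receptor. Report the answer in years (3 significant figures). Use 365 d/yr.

Hydraulic gradient i = (202.62 − 201.36) / 126 = 1.26 / 126 = 0.01000
Darcy flux q = K·i = 131 × 0.01000 = 1.310 m/d
Seepage velocity v = q / n = 1.310 / 0.32 = 4.094 m/d
Retardation R = 1 + ρ_b·K_d/n = 1 + 1.85×1.3/0.32 = 8.516
Contaminant velocity v_c = v/R = 4.094/8.516 = 0.4807 m/d
t = L/v_c = 132/0.4807 = 274.6 d
   = 274.6/365 = 0.752 yr

0.752 years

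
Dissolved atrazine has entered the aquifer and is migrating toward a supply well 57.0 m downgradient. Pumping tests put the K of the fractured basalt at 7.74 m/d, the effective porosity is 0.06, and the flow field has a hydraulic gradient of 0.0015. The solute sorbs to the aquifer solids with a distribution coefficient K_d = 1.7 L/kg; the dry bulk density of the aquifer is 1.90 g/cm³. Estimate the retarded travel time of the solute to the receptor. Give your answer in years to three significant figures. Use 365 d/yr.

44.3 years

Darcy flux q = K·i = 7.74 × 0.0015 = 0.01161 m/d
v_s = q/n_e = 0.01161/0.06 = 0.1935 m/d
Retardation R = 1 + ρ_b·K_d/n = 1 + 1.90×1.7/0.06 = 54.83
Contaminant velocity v_c = v/R = 0.1935/54.83 = 0.003529 m/d
t = L/v_c = 57.0/0.003529 = 16150 d
   = 16150/365 = 44.3 yr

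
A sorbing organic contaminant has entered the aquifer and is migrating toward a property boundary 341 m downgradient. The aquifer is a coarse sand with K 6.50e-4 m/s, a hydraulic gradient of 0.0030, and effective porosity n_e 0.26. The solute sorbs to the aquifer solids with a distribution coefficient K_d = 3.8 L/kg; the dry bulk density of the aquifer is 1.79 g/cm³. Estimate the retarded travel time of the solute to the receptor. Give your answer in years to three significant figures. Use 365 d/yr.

39.2 years

K = 6.50e-4 m/s × 86400 s/d = 56.16 m/d
Darcy flux q = K·i = 56.16 × 0.0030 = 0.1685 m/d
v = Ki/n = 56.16·0.0030/0.26 = 0.6480 m/d
Retardation R = 1 + ρ_b·K_d/n = 1 + 1.79×3.8/0.26 = 27.16
Contaminant velocity v_c = v/R = 0.6480/27.16 = 0.02386 m/d
t = L/v_c = 341/0.02386 = 14290 d
   = 14290/365 = 39.2 yr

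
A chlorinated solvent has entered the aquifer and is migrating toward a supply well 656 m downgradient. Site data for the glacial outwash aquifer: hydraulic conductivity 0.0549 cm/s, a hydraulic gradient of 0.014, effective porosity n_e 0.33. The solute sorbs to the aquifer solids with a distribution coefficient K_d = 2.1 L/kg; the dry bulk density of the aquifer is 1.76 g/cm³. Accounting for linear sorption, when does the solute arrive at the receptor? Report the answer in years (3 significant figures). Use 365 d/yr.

10.9 years

K = 0.0549 cm/s × 864 = 47.43 m/d
Darcy flux q = K·i = 47.43 × 0.014 = 0.6641 m/d
Average linear velocity = 0.6641 / 0.33 = 2.012 m/d
Retardation R = 1 + ρ_b·K_d/n = 1 + 1.76×2.1/0.33 = 12.20
Contaminant velocity v_c = v/R = 2.012/12.20 = 0.1649 m/d
t = L/v_c = 656/0.1649 = 3977 d
   = 3977/365 = 10.9 yr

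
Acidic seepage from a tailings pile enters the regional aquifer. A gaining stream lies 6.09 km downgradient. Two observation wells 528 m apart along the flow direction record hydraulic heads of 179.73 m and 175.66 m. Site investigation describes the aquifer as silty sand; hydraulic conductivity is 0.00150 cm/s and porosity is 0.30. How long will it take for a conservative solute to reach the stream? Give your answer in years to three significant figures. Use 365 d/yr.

501 years

Hydraulic gradient i = (179.73 − 175.66) / 528 = 4.07 / 528 = 0.007708
K = 0.00150 cm/s × 864 = 1.296 m/d
Specific discharge q = 1.296 × 0.007708 = 0.009990 m/d
Average linear velocity = 0.009990 / 0.30 = 0.03330 m/d
L = 6.09 km = 6090 m
t = L / v = 6090 / 0.03330 = 182900 d
   = 182900 / 365 = 501 yr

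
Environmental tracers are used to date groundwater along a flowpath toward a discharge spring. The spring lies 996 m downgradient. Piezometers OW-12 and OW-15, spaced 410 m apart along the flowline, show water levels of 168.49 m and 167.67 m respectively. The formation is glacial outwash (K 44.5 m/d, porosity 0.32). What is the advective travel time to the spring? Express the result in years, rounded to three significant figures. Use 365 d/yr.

Hydraulic gradient i = (168.49 − 167.67) / 410 = 0.82 / 410 = 0.002000
Specific discharge q = 44.5 × 0.002000 = 0.08900 m/d
Seepage velocity v = q / n = 0.08900 / 0.32 = 0.2781 m/d
t = L / v = 996 / 0.2781 = 3581 d
   = 3581 / 365 = 9.81 yr

9.81 years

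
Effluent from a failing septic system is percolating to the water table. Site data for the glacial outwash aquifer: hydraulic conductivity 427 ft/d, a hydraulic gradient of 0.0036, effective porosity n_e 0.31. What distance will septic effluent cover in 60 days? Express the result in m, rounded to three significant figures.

90.7 m

K = 427 ft/d × 0.3048 = 130.1 m/d
Darcy flux q = K·i = 130.1 × 0.0036 = 0.4685 m/d
Average linear velocity = 0.4685 / 0.31 = 1.511 m/d
L = v × T = 1.511 × 60 = 90.68 m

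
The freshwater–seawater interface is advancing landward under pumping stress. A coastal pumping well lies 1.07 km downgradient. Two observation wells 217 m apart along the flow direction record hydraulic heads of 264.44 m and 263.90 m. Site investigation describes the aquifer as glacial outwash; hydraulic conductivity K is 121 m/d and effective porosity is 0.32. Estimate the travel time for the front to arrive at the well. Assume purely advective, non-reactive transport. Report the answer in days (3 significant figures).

Hydraulic gradient i = (264.44 − 263.90) / 217 = 0.54 / 217 = 0.002488
Specific discharge q = 121 × 0.002488 = 0.3011 m/d
Average linear velocity = 0.3011 / 0.32 = 0.9410 m/d
L = 1.07 km = 1070 m
t = L / v = 1070 / 0.9410 = 1137 d

1140 days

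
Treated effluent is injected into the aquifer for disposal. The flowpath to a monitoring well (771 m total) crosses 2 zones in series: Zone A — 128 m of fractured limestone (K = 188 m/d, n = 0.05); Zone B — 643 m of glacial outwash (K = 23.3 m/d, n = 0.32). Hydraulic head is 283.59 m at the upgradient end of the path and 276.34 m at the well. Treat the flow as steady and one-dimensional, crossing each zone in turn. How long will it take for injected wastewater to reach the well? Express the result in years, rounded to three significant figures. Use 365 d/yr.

2.27 years

Total head drop ΔH = 283.59 − 276.34 = 7.25 m
Steady 1-D flow in series ⇒ the Darcy flux q is identical in every zone and the zone head losses add (resistances L/K in series).
Σ(L/K) = 128/188 + 643/23.3 = 0.6809 + 27.60 = 28.28 d
q = ΔH / Σ(L/K) = 7.25 / 28.28 = 0.2564 m/d (same in every zone)
Zone A: v = q/n = 0.2564/0.05 = 5.128 m/d → t_A = 128/5.128 = 24.96 d
Zone B: v = q/n = 0.2564/0.32 = 0.8012 m/d → t_B = 643/0.8012 = 802.5 d
Total t = 24.96 + 802.5 = 827.5 d
   = 827.5 / 365 = 2.27 yr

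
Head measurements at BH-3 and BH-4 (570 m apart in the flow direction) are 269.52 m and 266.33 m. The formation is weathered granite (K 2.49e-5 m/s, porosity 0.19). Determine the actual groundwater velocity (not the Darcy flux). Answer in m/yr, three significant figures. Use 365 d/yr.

23.1 m/yr

Hydraulic gradient i = (269.52 − 266.33) / 570 = 3.19 / 570 = 0.005596
K = 2.49e-5 m/s × 86400 s/d = 2.151 m/d
Darcy flux q = K·i = 2.151 × 0.005596 = 0.01204 m/d
Seepage velocity v = q / n = 0.01204 / 0.19 = 0.06337 m/d
   = 0.06337 × 365 = 23.1 m/yr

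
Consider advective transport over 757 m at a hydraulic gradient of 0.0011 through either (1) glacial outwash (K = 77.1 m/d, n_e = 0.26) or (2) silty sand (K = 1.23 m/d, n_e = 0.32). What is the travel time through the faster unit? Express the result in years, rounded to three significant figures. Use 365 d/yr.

6.36 years

Unit 1 (glacial outwash): v = 77.1×0.0011/0.26 = 0.3262 m/d, t = 757/0.3262 = 2321 d
Unit 2 (silty sand): v = 1.23×0.0011/0.32 = 0.004228 m/d, t = 757/0.004228 = 179000 d
Faster: 2321 d / 365 = 6.36 yr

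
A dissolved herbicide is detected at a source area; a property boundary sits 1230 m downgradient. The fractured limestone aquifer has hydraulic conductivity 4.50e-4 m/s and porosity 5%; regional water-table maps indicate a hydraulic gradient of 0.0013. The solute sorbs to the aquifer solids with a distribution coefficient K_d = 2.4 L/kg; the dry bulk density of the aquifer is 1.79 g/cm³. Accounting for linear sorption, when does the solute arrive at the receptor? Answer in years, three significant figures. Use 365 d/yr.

290 years

K = 4.50e-4 m/s × 86400 s/d = 38.88 m/d
q = Ki = 38.88 × 0.0013 = 0.05054 m/d
v_s = q/n_e = 0.05054/0.05 = 1.011 m/d
Retardation R = 1 + ρ_b·K_d/n = 1 + 1.79×2.4/0.05 = 86.92
Contaminant velocity v_c = v/R = 1.011/86.92 = 0.01163 m/d
t = L/v_c = 1230/0.01163 = 105800 d
   = 105800/365 = 290 yr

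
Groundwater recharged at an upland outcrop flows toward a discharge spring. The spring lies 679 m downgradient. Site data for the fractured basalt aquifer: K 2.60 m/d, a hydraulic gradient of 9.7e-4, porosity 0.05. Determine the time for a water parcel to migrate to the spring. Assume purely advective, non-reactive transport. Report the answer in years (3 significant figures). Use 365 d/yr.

Specific discharge q = 2.60 × 9.7e-4 = 0.002522 m/d
v = Ki/n = 2.60·9.7e-4/0.05 = 0.05044 m/d
t = L / v = 679 / 0.05044 = 13460 d
   = 13460 / 365 = 36.9 yr

36.9 years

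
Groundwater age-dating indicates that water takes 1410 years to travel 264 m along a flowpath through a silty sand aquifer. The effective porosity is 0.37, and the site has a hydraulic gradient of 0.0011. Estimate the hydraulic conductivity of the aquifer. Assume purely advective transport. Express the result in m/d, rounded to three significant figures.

t = 1410 years = 514700 d
v = L / t = 264 / 514700 = 5.130e-4 m/d
K = v · n / i = 5.130e-4 × 0.37 / 0.0011 = 0.173 m/d

0.173 m/d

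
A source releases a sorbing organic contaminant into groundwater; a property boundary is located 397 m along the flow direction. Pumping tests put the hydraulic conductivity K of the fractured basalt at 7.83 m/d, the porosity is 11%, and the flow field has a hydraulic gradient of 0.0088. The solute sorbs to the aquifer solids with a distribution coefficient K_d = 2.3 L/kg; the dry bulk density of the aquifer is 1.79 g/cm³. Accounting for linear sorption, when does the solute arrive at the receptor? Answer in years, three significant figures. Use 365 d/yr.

66.7 years

Specific discharge q = 7.83 × 0.0088 = 0.06890 m/d
Seepage velocity v = q / n = 0.06890 / 0.11 = 0.6264 m/d
Retardation R = 1 + ρ_b·K_d/n = 1 + 1.79×2.3/0.11 = 38.43
Contaminant velocity v_c = v/R = 0.6264/38.43 = 0.01630 m/d
t = L/v_c = 397/0.01630 = 24350 d
   = 24350/365 = 66.7 yr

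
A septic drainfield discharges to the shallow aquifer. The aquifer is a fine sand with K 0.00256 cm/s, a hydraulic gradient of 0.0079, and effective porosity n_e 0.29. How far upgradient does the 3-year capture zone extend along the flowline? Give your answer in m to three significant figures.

66.0 m

K = 0.00256 cm/s × 864 = 2.212 m/d
Specific discharge q = 2.212 × 0.0079 = 0.01747 m/d
Seepage velocity v = q / n = 0.01747 / 0.29 = 0.06025 m/d
T = 3 yr × 365 = 1095 d
L = v × T = 0.06025 × 1095 = 65.98 m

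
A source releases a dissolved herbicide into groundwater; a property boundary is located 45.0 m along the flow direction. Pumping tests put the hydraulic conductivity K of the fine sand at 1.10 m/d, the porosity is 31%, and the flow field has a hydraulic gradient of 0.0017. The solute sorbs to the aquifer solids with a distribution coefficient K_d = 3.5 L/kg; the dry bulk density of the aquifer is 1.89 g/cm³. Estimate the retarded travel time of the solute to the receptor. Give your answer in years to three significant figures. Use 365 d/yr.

457 years

Specific discharge q = 1.10 × 0.0017 = 0.001870 m/d
Seepage velocity v = q / n = 0.001870 / 0.31 = 0.006032 m/d
Retardation R = 1 + ρ_b·K_d/n = 1 + 1.89×3.5/0.31 = 22.34
Contaminant velocity v_c = v/R = 0.006032/22.34 = 2.700e-4 m/d
t = L/v_c = 45.0/2.700e-4 = 166600 d
   = 166600/365 = 457 yr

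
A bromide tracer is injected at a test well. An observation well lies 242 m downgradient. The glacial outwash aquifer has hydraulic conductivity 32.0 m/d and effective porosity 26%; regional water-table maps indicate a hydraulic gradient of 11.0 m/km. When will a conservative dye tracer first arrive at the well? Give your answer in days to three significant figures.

Specific discharge q = 32.0 × 0.011 = 0.3520 m/d
Average linear velocity = 0.3520 / 0.26 = 1.354 m/d
t = L / v = 242 / 1.354 = 178.8 d

179 days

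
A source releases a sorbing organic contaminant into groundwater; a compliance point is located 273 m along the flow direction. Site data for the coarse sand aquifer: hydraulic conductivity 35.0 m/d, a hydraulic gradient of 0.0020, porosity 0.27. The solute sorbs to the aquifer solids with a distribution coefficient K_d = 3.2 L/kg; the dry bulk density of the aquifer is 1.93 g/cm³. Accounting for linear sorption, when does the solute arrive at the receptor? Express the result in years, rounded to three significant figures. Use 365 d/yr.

Darcy flux q = K·i = 35.0 × 0.0020 = 0.07000 m/d
Average linear velocity = 0.07000 / 0.27 = 0.2593 m/d
Retardation R = 1 + ρ_b·K_d/n = 1 + 1.93×3.2/0.27 = 23.87
Contaminant velocity v_c = v/R = 0.2593/23.87 = 0.01086 m/d
t = L/v_c = 273/0.01086 = 25140 d
   = 25140/365 = 68.9 yr

68.9 years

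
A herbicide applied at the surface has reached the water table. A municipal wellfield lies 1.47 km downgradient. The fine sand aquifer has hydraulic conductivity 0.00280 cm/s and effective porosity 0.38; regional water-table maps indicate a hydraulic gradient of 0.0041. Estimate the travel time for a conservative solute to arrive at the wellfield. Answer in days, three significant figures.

K = 0.00280 cm/s × 864 = 2.419 m/d
q = Ki = 2.419 × 0.0041 = 0.009919 m/d
Average linear velocity = 0.009919 / 0.38 = 0.02610 m/d
L = 1.47 km = 1470 m
t = L / v = 1470 / 0.02610 = 56320 d

56300 days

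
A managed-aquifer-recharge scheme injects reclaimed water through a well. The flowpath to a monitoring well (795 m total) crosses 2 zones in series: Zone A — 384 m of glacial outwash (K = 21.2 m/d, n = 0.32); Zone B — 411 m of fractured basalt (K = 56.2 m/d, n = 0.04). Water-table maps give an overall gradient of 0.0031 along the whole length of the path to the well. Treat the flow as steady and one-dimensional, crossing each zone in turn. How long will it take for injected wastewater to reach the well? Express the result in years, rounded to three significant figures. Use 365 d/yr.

For zones in series the flux q is common to all zones; the equivalent conductivity is the harmonic (thickness-weighted) mean, K_eq = L_total / Σ(L_j/K_j).
Σ(L/K) = 384/21.2 + 411/56.2 = 18.11 + 7.313 = 25.43 d
K_eq = L_total / Σ(L/K) = 795 / 25.43 = 31.27 m/d
q = K_eq · i = 31.27 × 0.0031 = 0.09693 m/d (same in every zone)
Zone A: v = q/n = 0.09693/0.32 = 0.3029 m/d → t_A = 384/0.3029 = 1268 d
Zone B: v = q/n = 0.09693/0.04 = 2.423 m/d → t_B = 411/2.423 = 169.6 d
Total t = 1268 + 169.6 = 1437 d
   = 1437 / 365 = 3.94 yr

3.94 years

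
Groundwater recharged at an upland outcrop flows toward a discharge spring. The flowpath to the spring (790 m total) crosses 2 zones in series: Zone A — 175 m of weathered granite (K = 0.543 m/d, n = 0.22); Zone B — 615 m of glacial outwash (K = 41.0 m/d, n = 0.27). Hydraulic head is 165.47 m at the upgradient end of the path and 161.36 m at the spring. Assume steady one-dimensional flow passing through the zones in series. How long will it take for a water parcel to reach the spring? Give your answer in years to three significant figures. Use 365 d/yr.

Total head drop ΔH = 165.47 − 161.36 = 4.11 m
Steady 1-D flow in series ⇒ the Darcy flux q is identical in every zone and the zone head losses add (resistances L/K in series).
Σ(L/K) = 175/0.543 + 615/41.0 = 322.3 + 15.00 = 337.3 d
q = ΔH / Σ(L/K) = 4.11 / 337.3 = 0.01219 m/d (same in every zone)
Zone A: v = q/n = 0.01219/0.22 = 0.05539 m/d → t_A = 175/0.05539 = 3159 d
Zone B: v = q/n = 0.01219/0.27 = 0.04513 m/d → t_B = 615/0.04513 = 13630 d
Total t = 3159 + 13630 = 16790 d
   = 16790 / 365 = 46.0 yr

46.0 years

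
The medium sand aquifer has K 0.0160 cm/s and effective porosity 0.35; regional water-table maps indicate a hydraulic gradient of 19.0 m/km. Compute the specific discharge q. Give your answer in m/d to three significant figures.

K = 0.0160 cm/s × 864 = 13.82 m/d
Darcy flux q = K·i = 13.82 × 0.019 = 0.2627 m/d

0.263 m/d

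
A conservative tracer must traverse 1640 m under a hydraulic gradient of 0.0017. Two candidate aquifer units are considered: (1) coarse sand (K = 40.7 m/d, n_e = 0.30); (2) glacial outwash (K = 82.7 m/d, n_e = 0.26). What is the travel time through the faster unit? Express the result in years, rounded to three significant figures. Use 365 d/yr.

8.31 years

Unit 1 (coarse sand): v = 40.7×0.0017/0.30 = 0.2306 m/d, t = 1640/0.2306 = 7111 d
Unit 2 (glacial outwash): v = 82.7×0.0017/0.26 = 0.5407 m/d, t = 1640/0.5407 = 3033 d
Faster: 3033 d / 365 = 8.31 yr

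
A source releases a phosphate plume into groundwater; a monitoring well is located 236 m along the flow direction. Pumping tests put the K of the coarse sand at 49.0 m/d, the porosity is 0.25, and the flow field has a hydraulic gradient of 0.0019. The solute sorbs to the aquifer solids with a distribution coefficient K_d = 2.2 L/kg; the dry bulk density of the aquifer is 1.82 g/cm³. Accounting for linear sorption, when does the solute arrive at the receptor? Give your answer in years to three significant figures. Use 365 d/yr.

29.5 years

q = Ki = 49.0 × 0.0019 = 0.09310 m/d
Average linear velocity = 0.09310 / 0.25 = 0.3724 m/d
Retardation R = 1 + ρ_b·K_d/n = 1 + 1.82×2.2/0.25 = 17.02
Contaminant velocity v_c = v/R = 0.3724/17.02 = 0.02189 m/d
t = L/v_c = 236/0.02189 = 10780 d
   = 10780/365 = 29.5 yr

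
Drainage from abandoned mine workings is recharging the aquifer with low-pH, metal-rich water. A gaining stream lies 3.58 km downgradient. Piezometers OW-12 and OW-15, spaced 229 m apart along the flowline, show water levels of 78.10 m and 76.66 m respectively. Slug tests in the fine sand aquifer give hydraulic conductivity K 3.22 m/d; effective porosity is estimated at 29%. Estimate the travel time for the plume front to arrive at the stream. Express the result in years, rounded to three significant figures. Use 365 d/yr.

140 years

Hydraulic gradient i = (78.10 − 76.66) / 229 = 1.44 / 229 = 0.006288
Specific discharge q = 3.22 × 0.006288 = 0.02025 m/d
v = Ki/n = 3.22·0.006288/0.29 = 0.06982 m/d
L = 3.58 km = 3580 m
t = L / v = 3580 / 0.06982 = 51270 d
   = 51270 / 365 = 140 yr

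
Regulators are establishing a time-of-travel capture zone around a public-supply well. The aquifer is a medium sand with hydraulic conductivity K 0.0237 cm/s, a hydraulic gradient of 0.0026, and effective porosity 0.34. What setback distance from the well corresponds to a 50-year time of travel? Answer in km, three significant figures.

2.86 km

K = 0.0237 cm/s × 864 = 20.48 m/d
Darcy flux q = K·i = 20.48 × 0.0026 = 0.05324 m/d
v_s = q/n_e = 0.05324/0.34 = 0.1566 m/d
T = 50 yr × 365 = 18250 d
L = v × T = 0.1566 × 18250 = 2858 m
   = 2.86 km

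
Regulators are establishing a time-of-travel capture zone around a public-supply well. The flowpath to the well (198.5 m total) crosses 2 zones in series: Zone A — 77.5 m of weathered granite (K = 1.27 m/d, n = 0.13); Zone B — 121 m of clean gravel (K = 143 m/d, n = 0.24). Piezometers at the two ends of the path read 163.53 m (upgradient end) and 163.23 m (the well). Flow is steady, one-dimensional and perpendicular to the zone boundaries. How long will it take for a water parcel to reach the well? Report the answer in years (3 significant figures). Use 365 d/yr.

22.1 years

Total head drop ΔH = 163.53 − 163.23 = 0.30 m
Continuity: the same q passes through each zone, so ΔH = q·Σ(L_j/K_j) — the zones act as resistances in series.
Σ(L/K) = 77.5/1.27 + 121/143 = 61.02 + 0.8462 = 61.87 d
q = ΔH / Σ(L/K) = 0.30 / 61.87 = 0.004849 m/d (same in every zone)
Zone A: v = q/n = 0.004849/0.13 = 0.03730 m/d → t_A = 77.5/0.03730 = 2078 d
Zone B: v = q/n = 0.004849/0.24 = 0.02020 m/d → t_B = 121/0.02020 = 5989 d
Total t = 2078 + 5989 = 8067 d
   = 8067 / 365 = 22.1 yr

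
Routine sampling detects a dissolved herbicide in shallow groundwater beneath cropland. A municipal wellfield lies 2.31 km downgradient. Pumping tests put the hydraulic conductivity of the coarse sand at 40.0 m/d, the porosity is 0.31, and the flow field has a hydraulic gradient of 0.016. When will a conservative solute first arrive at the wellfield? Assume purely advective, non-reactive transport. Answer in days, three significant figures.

Darcy flux q = K·i = 40.0 × 0.016 = 0.6400 m/d
v_s = q/n_e = 0.6400/0.31 = 2.065 m/d
L = 2.31 km = 2310 m
t = L / v = 2310 / 2.065 = 1119 d

1120 days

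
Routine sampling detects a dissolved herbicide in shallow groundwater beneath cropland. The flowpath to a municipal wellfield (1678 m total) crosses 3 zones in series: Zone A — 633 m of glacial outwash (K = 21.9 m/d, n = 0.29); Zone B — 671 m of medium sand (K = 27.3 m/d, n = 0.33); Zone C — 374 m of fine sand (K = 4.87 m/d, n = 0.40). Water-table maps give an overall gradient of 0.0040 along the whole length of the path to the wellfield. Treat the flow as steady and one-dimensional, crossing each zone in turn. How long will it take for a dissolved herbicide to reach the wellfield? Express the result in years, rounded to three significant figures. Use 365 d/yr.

29.5 years

Continuity: the same q passes through each zone, so ΔH = q·Σ(L_j/K_j) — the zones act as resistances in series.
Σ(L/K) = 633/21.9 + 671/27.3 + 374/4.87 = 28.90 + 24.58 + 76.80 = 130.3 d
K_eq = L_total / Σ(L/K) = 1678 / 130.3 = 12.88 m/d
q = K_eq · i = 12.88 × 0.0040 = 0.05152 m/d (same in every zone)
Zone A: v = q/n = 0.05152/0.29 = 0.1777 m/d → t_A = 633/0.1777 = 3563 d
Zone B: v = q/n = 0.05152/0.33 = 0.1561 m/d → t_B = 671/0.1561 = 4298 d
Zone C: v = q/n = 0.05152/0.40 = 0.1288 m/d → t_C = 374/0.1288 = 2904 d
Total t = 3563 + 4298 + 2904 = 10760 d
   = 10760 / 365 = 29.5 yr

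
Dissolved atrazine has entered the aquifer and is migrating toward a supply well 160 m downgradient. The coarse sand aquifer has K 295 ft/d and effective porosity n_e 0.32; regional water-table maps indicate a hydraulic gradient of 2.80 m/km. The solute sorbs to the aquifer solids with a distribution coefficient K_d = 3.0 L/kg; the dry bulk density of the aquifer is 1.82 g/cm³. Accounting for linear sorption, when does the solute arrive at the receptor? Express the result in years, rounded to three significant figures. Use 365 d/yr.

K = 295 ft/d × 0.3048 = 89.92 m/d
Specific discharge q = 89.92 × 0.0028 = 0.2518 m/d
Seepage velocity v = q / n = 0.2518 / 0.32 = 0.7868 m/d
Retardation R = 1 + ρ_b·K_d/n = 1 + 1.82×3.0/0.32 = 18.06
Contaminant velocity v_c = v/R = 0.7868/18.06 = 0.04356 m/d
t = L/v_c = 160/0.04356 = 3673 d
   = 3673/365 = 10.1 yr

10.1 years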